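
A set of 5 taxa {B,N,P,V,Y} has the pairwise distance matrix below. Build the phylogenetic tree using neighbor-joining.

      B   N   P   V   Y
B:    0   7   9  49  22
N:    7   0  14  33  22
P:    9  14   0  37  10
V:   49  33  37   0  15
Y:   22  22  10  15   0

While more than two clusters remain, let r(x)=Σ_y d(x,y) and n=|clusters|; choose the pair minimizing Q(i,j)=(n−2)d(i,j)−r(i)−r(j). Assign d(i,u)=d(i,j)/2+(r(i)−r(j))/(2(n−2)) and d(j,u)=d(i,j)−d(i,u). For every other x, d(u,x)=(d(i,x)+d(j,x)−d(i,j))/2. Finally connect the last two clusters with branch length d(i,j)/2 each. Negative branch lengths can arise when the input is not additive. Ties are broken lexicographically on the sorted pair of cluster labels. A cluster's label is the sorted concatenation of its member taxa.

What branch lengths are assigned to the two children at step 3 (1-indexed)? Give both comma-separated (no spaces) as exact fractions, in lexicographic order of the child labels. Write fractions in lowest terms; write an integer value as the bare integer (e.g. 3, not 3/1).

25/4,7/4

iteration 1: select V,Y (d=15, Q=-158); attach at lengths (55/3, -10/3); label the merged cluster VY
  updated: d(B,VY)=28, d(N,VY)=20, d(P,VY)=16
iteration 2: select B,N (d=7, Q=-71); attach at lengths (17/4, 11/4); label the merged cluster BN
  updated: d(BN,P)=8, d(BN,VY)=41/2
iteration 3: select BN,P (d=8, Q=-89/2); attach at lengths (25/4, 7/4); label the merged cluster BNP
  updated: d(BNP,VY)=57/4
iteration 4: select BNP,VY (d=57/4); attach at lengths (57/8, 57/8); label the merged cluster BNPVY
final tree: (((B:17/4,N:11/4):25/4,P:7/4):57/8,(V:55/3,Y:-10/3):57/8)
total length: 177/4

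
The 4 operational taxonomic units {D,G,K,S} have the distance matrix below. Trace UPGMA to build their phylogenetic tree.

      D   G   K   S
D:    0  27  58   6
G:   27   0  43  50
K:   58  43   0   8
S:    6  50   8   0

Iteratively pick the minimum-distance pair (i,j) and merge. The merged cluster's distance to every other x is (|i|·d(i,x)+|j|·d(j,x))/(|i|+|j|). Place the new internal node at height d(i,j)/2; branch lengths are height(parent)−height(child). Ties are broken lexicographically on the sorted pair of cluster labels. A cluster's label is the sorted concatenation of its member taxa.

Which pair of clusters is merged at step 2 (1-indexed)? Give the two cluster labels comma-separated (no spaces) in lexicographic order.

DS,K

iteration 1: select D,S (d=6); attach at lengths (3, 3); label the merged cluster DS
  updated: d(DS,G)=77/2, d(DS,K)=33
iteration 2: select DS,K (d=33); attach at lengths (27/2, 33/2); label the merged cluster DKS
  updated: d(DKS,G)=40
iteration 3: select DKS,G (d=40); attach at lengths (7/2, 20); label the merged cluster DGKS
final tree: (((D:3,S:3):27/2,K:33/2):7/2,G:20)
total length: 119/2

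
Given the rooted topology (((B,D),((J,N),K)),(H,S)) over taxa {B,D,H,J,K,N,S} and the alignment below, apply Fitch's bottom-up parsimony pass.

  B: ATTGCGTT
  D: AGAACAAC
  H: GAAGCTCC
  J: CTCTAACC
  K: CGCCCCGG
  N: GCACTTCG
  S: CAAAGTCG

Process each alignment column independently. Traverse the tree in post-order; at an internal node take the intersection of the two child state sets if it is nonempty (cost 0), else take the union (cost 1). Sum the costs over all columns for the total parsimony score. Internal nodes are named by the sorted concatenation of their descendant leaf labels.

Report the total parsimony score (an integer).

28

BD@0: {A} ∩ {A} = {A} (intersection, +0)
JN@0: {C} ∪ {G} = {C,G} (union, +1)
JKN@0: {C,G} ∩ {C} = {C} (intersection, +0)
BDJKN@0: {A} ∪ {C} = {A,C} (union, +1)
HS@0: {G} ∪ {C} = {C,G} (union, +1)
BDHJKNS@0: {A,C} ∩ {C,G} = {C} (intersection, +0)
BD@1: {T} ∪ {G} = {G,T} (union, +1)
JN@1: {T} ∪ {C} = {C,T} (union, +1)
JKN@1: {C,T} ∪ {G} = {C,G,T} (union, +1)
BDJKN@1: {G,T} ∩ {C,G,T} = {G,T} (intersection, +0)
HS@1: {A} ∩ {A} = {A} (intersection, +0)
BDHJKNS@1: {G,T} ∪ {A} = {A,G,T} (union, +1)
BD@2: {T} ∪ {A} = {A,T} (union, +1)
JN@2: {C} ∪ {A} = {A,C} (union, +1)
JKN@2: {A,C} ∩ {C} = {C} (intersection, +0)
BDJKN@2: {A,T} ∪ {C} = {A,C,T} (union, +1)
HS@2: {A} ∩ {A} = {A} (intersection, +0)
BDHJKNS@2: {A,C,T} ∩ {A} = {A} (intersection, +0)
BD@3: {G} ∪ {A} = {A,G} (union, +1)
JN@3: {T} ∪ {C} = {C,T} (union, +1)
JKN@3: {C,T} ∩ {C} = {C} (intersection, +0)
BDJKN@3: {A,G} ∪ {C} = {A,C,G} (union, +1)
HS@3: {G} ∪ {A} = {A,G} (union, +1)
BDHJKNS@3: {A,C,G} ∩ {A,G} = {A,G} (intersection, +0)
BD@4: {C} ∩ {C} = {C} (intersection, +0)
JN@4: {A} ∪ {T} = {A,T} (union, +1)
JKN@4: {A,T} ∪ {C} = {A,C,T} (union, +1)
BDJKN@4: {C} ∩ {A,C,T} = {C} (intersection, +0)
HS@4: {C} ∪ {G} = {C,G} (union, +1)
BDHJKNS@4: {C} ∩ {C,G} = {C} (intersection, +0)
BD@5: {G} ∪ {A} = {A,G} (union, +1)
JN@5: {A} ∪ {T} = {A,T} (union, +1)
JKN@5: {A,T} ∪ {C} = {A,C,T} (union, +1)
BDJKN@5: {A,G} ∩ {A,C,T} = {A} (intersection, +0)
HS@5: {T} ∩ {T} = {T} (intersection, +0)
BDHJKNS@5: {A} ∪ {T} = {A,T} (union, +1)
BD@6: {T} ∪ {A} = {A,T} (union, +1)
JN@6: {C} ∩ {C} = {C} (intersection, +0)
JKN@6: {C} ∪ {G} = {C,G} (union, +1)
BDJKN@6: {A,T} ∪ {C,G} = {A,C,G,T} (union, +1)
HS@6: {C} ∩ {C} = {C} (intersection, +0)
BDHJKNS@6: {A,C,G,T} ∩ {C} = {C} (intersection, +0)
BD@7: {T} ∪ {C} = {C,T} (union, +1)
JN@7: {C} ∪ {G} = {C,G} (union, +1)
JKN@7: {C,G} ∩ {G} = {G} (intersection, +0)
BDJKN@7: {C,T} ∪ {G} = {C,G,T} (union, +1)
HS@7: {C} ∪ {G} = {C,G} (union, +1)
BDHJKNS@7: {C,G,T} ∩ {C,G} = {C,G} (intersection, +0)
per-site changes: [3, 4, 3, 4, 3, 4, 3, 4]; total = 28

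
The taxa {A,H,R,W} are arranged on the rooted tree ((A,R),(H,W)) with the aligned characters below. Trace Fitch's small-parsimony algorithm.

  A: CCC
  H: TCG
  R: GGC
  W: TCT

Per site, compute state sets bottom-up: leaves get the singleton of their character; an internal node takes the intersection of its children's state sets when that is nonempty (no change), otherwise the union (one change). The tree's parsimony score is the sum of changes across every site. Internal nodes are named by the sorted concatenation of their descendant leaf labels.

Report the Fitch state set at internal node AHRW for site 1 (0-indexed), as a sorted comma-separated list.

C

[col 0] AR: children A:{C}, R:{G} ∪→ {C,G}; cost 1
[col 0] HW: children H:{T}, W:{T} ∩→ {T}; cost 0
[col 0] AHRW: children AR:{C,G}, HW:{T} ∪→ {C,G,T}; cost 1
[col 1] AR: children A:{C}, R:{G} ∪→ {C,G}; cost 1
[col 1] HW: children H:{C}, W:{C} ∩→ {C}; cost 0
[col 1] AHRW: children AR:{C,G}, HW:{C} ∩→ {C}; cost 0
[col 2] AR: children A:{C}, R:{C} ∩→ {C}; cost 0
[col 2] HW: children H:{G}, W:{T} ∪→ {G,T}; cost 1
[col 2] AHRW: children AR:{C}, HW:{G,T} ∪→ {C,G,T}; cost 1
per-site changes: [2, 1, 2]; total = 5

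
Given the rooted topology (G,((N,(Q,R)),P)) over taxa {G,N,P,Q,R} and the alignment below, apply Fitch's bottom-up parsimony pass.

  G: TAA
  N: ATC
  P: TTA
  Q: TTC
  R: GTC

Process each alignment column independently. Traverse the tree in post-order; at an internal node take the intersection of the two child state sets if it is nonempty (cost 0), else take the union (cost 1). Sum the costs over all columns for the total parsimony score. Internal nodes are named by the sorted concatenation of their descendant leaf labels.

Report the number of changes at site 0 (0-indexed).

site 0, node QR: Q={T} ∪ R={G} → {G,T} (+1)
site 0, node NQR: N={A} ∪ QR={G,T} → {A,G,T} (+1)
site 0, node NPQR: NQR={A,G,T} ∩ P={T} → {T} (+0)
site 0, node GNPQR: G={T} ∩ NPQR={T} → {T} (+0)
site 1, node QR: Q={T} ∩ R={T} → {T} (+0)
site 1, node NQR: N={T} ∩ QR={T} → {T} (+0)
site 1, node NPQR: NQR={T} ∩ P={T} → {T} (+0)
site 1, node GNPQR: G={A} ∪ NPQR={T} → {A,T} (+1)
site 2, node QR: Q={C} ∩ R={C} → {C} (+0)
site 2, node NQR: N={C} ∩ QR={C} → {C} (+0)
site 2, node NPQR: NQR={C} ∪ P={A} → {A,C} (+1)
site 2, node GNPQR: G={A} ∩ NPQR={A,C} → {A} (+0)
per-site changes: [2, 1, 1]; total = 4

2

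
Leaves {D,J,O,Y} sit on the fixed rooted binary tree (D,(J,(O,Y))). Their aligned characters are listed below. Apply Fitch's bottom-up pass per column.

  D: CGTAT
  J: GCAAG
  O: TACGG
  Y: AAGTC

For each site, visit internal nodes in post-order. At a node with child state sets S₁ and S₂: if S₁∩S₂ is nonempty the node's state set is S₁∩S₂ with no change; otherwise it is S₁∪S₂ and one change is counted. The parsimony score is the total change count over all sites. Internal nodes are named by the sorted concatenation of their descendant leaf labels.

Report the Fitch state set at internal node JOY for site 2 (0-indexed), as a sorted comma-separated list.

A,C,G

site 0, node OY: O={T} ∪ Y={A} → {A,T} (+1)
site 0, node JOY: J={G} ∪ OY={A,T} → {A,G,T} (+1)
site 0, node DJOY: D={C} ∪ JOY={A,G,T} → {A,C,G,T} (+1)
site 1, node OY: O={A} ∩ Y={A} → {A} (+0)
site 1, node JOY: J={C} ∪ OY={A} → {A,C} (+1)
site 1, node DJOY: D={G} ∪ JOY={A,C} → {A,C,G} (+1)
site 2, node OY: O={C} ∪ Y={G} → {C,G} (+1)
site 2, node JOY: J={A} ∪ OY={C,G} → {A,C,G} (+1)
site 2, node DJOY: D={T} ∪ JOY={A,C,G} → {A,C,G,T} (+1)
site 3, node OY: O={G} ∪ Y={T} → {G,T} (+1)
site 3, node JOY: J={A} ∪ OY={G,T} → {A,G,T} (+1)
site 3, node DJOY: D={A} ∩ JOY={A,G,T} → {A} (+0)
site 4, node OY: O={G} ∪ Y={C} → {C,G} (+1)
site 4, node JOY: J={G} ∩ OY={C,G} → {G} (+0)
site 4, node DJOY: D={T} ∪ JOY={G} → {G,T} (+1)
per-site changes: [3, 2, 3, 2, 2]; total = 12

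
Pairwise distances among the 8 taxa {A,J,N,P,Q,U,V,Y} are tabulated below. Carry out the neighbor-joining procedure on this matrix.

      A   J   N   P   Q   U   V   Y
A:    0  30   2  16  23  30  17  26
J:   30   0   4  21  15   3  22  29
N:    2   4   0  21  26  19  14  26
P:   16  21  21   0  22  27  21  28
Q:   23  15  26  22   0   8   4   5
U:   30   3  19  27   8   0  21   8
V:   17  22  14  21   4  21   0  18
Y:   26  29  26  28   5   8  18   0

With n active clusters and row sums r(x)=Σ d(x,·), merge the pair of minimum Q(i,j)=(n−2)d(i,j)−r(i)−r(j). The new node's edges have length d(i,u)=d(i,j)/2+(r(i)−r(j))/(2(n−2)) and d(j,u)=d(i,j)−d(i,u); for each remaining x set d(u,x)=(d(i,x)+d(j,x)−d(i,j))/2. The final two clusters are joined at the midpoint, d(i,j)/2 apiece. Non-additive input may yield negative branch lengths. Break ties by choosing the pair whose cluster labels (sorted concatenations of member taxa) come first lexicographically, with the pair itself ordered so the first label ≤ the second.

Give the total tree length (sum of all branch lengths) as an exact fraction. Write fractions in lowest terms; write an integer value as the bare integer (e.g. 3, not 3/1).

407/8

iteration 1: select A,N (d=2, Q=-244); attach at lengths (11/3, -5/3); label the merged cluster AN
  updated: d(AN,J)=16, d(AN,P)=35/2, d(AN,Q)=47/2, d(AN,U)=47/2, d(AN,V)=29/2, d(AN,Y)=25
iteration 2: select J,U (d=3, Q=-363/2); attach at lengths (61/20, -1/20); label the merged cluster JU
  updated: d(AN,JU)=73/4, d(JU,P)=45/2, d(JU,Q)=10, d(JU,V)=20, d(JU,Y)=17
iteration 3: select AN,P (d=35/2, Q=-559/4); attach at lengths (231/32, 329/32); label the merged cluster ANP
  updated: d(ANP,JU)=93/8, d(ANP,Q)=14, d(ANP,V)=9, d(ANP,Y)=71/4
iteration 4: select ANP,V (d=9, Q=-611/8); attach at lengths (227/48, 205/48); label the merged cluster ANPV
  updated: d(ANPV,JU)=181/16, d(ANPV,Q)=9/2, d(ANPV,Y)=107/8
iteration 5: select ANPV,JU (d=181/16, Q=-359/8); attach at lengths (27/8, 127/16); label the merged cluster AJNPUV
  updated: d(AJNPUV,Q)=51/32, d(AJNPUV,Y)=305/32
iteration 6: select AJNPUV,Q (d=51/32, Q=-129/8); attach at lengths (49/16, -47/32); label the merged cluster AJNPQUV
  updated: d(AJNPQUV,Y)=207/32
iteration 7: select AJNPQUV,Y (d=207/32); attach at lengths (207/64, 207/64); label the merged cluster AJNPQUVY
final tree: ((((((A:11/3,N:-5/3):231/32,P:329/32):227/48,V:205/48):27/8,(J:61/20,U:-1/20):127/16):49/16,Q:-47/32):207/64,Y:207/64)
total length: 407/8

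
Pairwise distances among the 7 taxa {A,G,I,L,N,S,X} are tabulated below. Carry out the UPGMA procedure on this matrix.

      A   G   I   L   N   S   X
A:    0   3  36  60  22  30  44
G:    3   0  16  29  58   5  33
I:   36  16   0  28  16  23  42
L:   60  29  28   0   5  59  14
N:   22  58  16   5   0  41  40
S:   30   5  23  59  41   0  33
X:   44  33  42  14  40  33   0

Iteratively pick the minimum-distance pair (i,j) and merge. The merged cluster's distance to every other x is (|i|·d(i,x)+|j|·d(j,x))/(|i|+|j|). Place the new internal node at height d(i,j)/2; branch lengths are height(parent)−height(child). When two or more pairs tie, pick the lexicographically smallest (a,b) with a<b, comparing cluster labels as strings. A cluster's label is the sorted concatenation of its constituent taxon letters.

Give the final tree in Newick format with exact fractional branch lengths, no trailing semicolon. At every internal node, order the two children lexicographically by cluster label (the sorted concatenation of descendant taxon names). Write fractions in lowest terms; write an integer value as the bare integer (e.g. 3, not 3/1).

step 1: merge (A,G) at d=3; branch lengths A→3/2, G→3/2; new cluster AG
  updated: d(AG,I)=26, d(AG,L)=89/2, d(AG,N)=40, d(AG,S)=35/2, d(AG,X)=77/2
step 2: merge (L,N) at d=5; branch lengths L→5/2, N→5/2; new cluster LN
  updated: d(AG,LN)=169/4, d(I,LN)=22, d(LN,S)=50, d(LN,X)=27
step 3: merge (AG,S) at d=35/2; branch lengths AG→29/4, S→35/4; new cluster AGS
  updated: d(AGS,I)=25, d(AGS,LN)=269/6, d(AGS,X)=110/3
step 4: merge (I,LN) at d=22; branch lengths I→11, LN→17/2; new cluster ILN
  updated: d(AGS,ILN)=344/9, d(ILN,X)=32
step 5: merge (ILN,X) at d=32; branch lengths ILN→5, X→16; new cluster ILNX
  updated: d(AGS,ILNX)=227/6
step 6: merge (AGS,ILNX) at d=227/6; branch lengths AGS→61/6, ILNX→35/12; new cluster AGILNSX
final tree: (((A:3/2,G:3/2):29/4,S:35/4):61/6,((I:11,(L:5/2,N:5/2):17/2):5,X:16):35/12)
total length: 931/12

(((A:3/2,G:3/2):29/4,S:35/4):61/6,((I:11,(L:5/2,N:5/2):17/2):5,X:16):35/12)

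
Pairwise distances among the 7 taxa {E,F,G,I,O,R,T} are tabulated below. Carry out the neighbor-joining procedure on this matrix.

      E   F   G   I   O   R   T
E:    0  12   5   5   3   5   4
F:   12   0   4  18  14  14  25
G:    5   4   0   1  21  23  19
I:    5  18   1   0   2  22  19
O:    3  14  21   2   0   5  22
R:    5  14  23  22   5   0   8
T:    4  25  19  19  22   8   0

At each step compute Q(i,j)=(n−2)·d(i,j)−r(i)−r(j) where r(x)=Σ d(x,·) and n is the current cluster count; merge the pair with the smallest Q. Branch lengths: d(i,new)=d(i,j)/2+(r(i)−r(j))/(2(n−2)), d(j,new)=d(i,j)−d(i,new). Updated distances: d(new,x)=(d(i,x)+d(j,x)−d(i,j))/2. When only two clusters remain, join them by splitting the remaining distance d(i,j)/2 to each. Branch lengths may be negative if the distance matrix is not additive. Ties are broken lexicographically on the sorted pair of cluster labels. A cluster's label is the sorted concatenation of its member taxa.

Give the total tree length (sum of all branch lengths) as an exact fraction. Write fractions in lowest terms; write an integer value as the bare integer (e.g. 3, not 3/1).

step 1: merge (F,G) at d=4, Q=-140; branch lengths F→17/5, G→3/5; new cluster FG
  updated: d(E,FG)=13/2, d(FG,I)=15/2, d(FG,O)=31/2, d(FG,R)=33/2, d(FG,T)=20
step 2: merge (R,T) at d=8, Q=-195/2; branch lengths R→31/16, T→97/16; new cluster RT
  updated: d(E,RT)=1/2, d(FG,RT)=57/4, d(I,RT)=33/2, d(O,RT)=19/2
step 3: merge (I,O) at d=2, Q=-55; branch lengths I→7/6, O→5/6; new cluster IO
  updated: d(E,IO)=3, d(FG,IO)=21/2, d(IO,RT)=12
step 4: merge (E,RT) at d=1/2, Q=-143/4; branch lengths E→-63/16, RT→71/16; new cluster ERT
  updated: d(ERT,FG)=81/8, d(ERT,IO)=29/4
step 5: merge (ERT,FG) at d=81/8, Q=-223/8; branch lengths ERT→55/16, FG→107/16; new cluster EFGRT
  updated: d(EFGRT,IO)=61/16
step 6: merge (EFGRT,IO) at d=61/16; branch lengths EFGRT→61/32, IO→61/32; new cluster EFGIORT
final tree: (((E:-63/16,(R:31/16,T:97/16):71/16):55/16,(F:17/5,G:3/5):107/16):61/32,(I:7/6,O:5/6):61/32)
total length: 455/16

455/16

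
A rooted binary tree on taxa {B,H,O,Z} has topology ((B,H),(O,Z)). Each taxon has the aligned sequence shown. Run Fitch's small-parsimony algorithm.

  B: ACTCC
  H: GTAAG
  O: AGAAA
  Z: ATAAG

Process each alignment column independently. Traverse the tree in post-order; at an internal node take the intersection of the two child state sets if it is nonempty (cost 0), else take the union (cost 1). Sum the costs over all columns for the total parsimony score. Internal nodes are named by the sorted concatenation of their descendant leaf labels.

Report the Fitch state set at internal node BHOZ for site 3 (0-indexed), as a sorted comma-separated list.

site 0, node BH: B={A} ∪ H={G} → {A,G} (+1)
site 0, node OZ: O={A} ∩ Z={A} → {A} (+0)
site 0, node BHOZ: BH={A,G} ∩ OZ={A} → {A} (+0)
site 1, node BH: B={C} ∪ H={T} → {C,T} (+1)
site 1, node OZ: O={G} ∪ Z={T} → {G,T} (+1)
site 1, node BHOZ: BH={C,T} ∩ OZ={G,T} → {T} (+0)
site 2, node BH: B={T} ∪ H={A} → {A,T} (+1)
site 2, node OZ: O={A} ∩ Z={A} → {A} (+0)
site 2, node BHOZ: BH={A,T} ∩ OZ={A} → {A} (+0)
site 3, node BH: B={C} ∪ H={A} → {A,C} (+1)
site 3, node OZ: O={A} ∩ Z={A} → {A} (+0)
site 3, node BHOZ: BH={A,C} ∩ OZ={A} → {A} (+0)
site 4, node BH: B={C} ∪ H={G} → {C,G} (+1)
site 4, node OZ: O={A} ∪ Z={G} → {A,G} (+1)
site 4, node BHOZ: BH={C,G} ∩ OZ={A,G} → {G} (+0)
per-site changes: [1, 2, 1, 1, 2]; total = 7

A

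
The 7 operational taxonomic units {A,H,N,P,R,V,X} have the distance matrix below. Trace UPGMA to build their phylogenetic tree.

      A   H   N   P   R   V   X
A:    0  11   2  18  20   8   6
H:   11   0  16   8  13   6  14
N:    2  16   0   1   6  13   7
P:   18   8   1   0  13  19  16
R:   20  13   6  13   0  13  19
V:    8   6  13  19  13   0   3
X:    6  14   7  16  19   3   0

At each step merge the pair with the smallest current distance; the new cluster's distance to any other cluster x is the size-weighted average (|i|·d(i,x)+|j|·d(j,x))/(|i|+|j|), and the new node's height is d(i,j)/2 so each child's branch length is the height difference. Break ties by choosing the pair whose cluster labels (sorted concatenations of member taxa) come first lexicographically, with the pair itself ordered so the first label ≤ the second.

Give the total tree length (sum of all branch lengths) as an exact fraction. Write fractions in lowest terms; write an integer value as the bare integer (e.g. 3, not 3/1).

349/12

step 1: merge (N,P) at d=1; branch lengths N→1/2, P→1/2; new cluster NP
  updated: d(A,NP)=10, d(H,NP)=12, d(NP,R)=19/2, d(NP,V)=16, d(NP,X)=23/2
step 2: merge (V,X) at d=3; branch lengths V→3/2, X→3/2; new cluster VX
  updated: d(A,VX)=7, d(H,VX)=10, d(NP,VX)=55/4, d(R,VX)=16
step 3: merge (A,VX) at d=7; branch lengths A→7/2, VX→2; new cluster AVX
  updated: d(AVX,H)=31/3, d(AVX,NP)=25/2, d(AVX,R)=52/3
step 4: merge (NP,R) at d=19/2; branch lengths NP→17/4, R→19/4; new cluster NPR
  updated: d(AVX,NPR)=127/9, d(H,NPR)=37/3
step 5: merge (AVX,H) at d=31/3; branch lengths AVX→5/3, H→31/6; new cluster AHVX
  updated: d(AHVX,NPR)=41/3
step 6: merge (AHVX,NPR) at d=41/3; branch lengths AHVX→5/3, NPR→25/12; new cluster AHNPRVX
final tree: (((A:7/2,(V:3/2,X:3/2):2):5/3,H:31/6):5/3,((N:1/2,P:1/2):17/4,R:19/4):25/12)
total length: 349/12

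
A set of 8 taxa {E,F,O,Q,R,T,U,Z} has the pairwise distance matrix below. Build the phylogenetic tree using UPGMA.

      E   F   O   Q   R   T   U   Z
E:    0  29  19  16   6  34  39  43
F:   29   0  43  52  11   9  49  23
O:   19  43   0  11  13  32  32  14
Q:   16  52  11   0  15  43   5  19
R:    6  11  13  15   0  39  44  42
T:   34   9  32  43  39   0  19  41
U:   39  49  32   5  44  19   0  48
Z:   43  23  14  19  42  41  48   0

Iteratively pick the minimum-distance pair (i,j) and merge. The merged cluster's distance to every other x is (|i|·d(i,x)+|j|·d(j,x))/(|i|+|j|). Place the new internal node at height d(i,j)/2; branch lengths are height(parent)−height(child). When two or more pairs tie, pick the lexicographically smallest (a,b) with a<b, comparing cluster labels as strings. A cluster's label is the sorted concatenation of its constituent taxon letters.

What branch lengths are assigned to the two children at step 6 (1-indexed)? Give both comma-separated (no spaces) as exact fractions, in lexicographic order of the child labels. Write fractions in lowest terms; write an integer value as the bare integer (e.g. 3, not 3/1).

step 1: merge (Q,U) at d=5; branch lengths Q→5/2, U→5/2; new cluster QU
  updated: d(E,QU)=55/2, d(F,QU)=101/2, d(O,QU)=43/2, d(QU,R)=59/2, d(QU,T)=31, d(QU,Z)=67/2
step 2: merge (E,R) at d=6; branch lengths E→3, R→3; new cluster ER
  updated: d(ER,F)=20, d(ER,O)=16, d(ER,QU)=57/2, d(ER,T)=73/2, d(ER,Z)=85/2
step 3: merge (F,T) at d=9; branch lengths F→9/2, T→9/2; new cluster FT
  updated: d(ER,FT)=113/4, d(FT,O)=75/2, d(FT,QU)=163/4, d(FT,Z)=32
step 4: merge (O,Z) at d=14; branch lengths O→7, Z→7; new cluster OZ
  updated: d(ER,OZ)=117/4, d(FT,OZ)=139/4, d(OZ,QU)=55/2
step 5: merge (OZ,QU) at d=55/2; branch lengths OZ→27/4, QU→45/4; new cluster OQUZ
  updated: d(ER,OQUZ)=231/8, d(FT,OQUZ)=151/4
step 6: merge (ER,FT) at d=113/4; branch lengths ER→89/8, FT→77/8; new cluster EFRT
  updated: d(EFRT,OQUZ)=533/16
step 7: merge (EFRT,OQUZ) at d=533/16; branch lengths EFRT→81/32, OQUZ→93/32; new cluster EFOQRTUZ
final tree: (((E:3,R:3):89/8,(F:9/2,T:9/2):77/8):81/32,((O:7,Z:7):27/4,(Q:5/2,U:5/2):45/4):93/32)
total length: 1251/16

89/8,77/8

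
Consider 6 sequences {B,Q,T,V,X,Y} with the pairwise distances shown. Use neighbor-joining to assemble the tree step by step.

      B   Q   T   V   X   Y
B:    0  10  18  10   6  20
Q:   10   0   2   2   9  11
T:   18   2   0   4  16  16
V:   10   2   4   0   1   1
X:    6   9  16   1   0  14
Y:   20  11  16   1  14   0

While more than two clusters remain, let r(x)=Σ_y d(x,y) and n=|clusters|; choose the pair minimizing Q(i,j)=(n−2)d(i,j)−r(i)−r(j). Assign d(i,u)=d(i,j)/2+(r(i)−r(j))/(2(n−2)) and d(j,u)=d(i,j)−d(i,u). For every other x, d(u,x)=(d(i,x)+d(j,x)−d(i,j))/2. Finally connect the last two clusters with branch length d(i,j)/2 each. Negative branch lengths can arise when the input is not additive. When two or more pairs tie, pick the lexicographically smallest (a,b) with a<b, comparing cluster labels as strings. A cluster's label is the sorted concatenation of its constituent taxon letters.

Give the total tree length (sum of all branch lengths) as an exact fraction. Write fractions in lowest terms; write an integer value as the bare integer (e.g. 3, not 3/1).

step 1: merge (B,X) at d=6, Q=-86; branch lengths B→21/4, X→3/4; new cluster BX
  updated: d(BX,Q)=13/2, d(BX,T)=14, d(BX,V)=5/2, d(BX,Y)=14
step 2: merge (Q,T) at d=2, Q=-103/2; branch lengths Q→-17/12, T→41/12; new cluster QT
  updated: d(BX,QT)=37/4, d(QT,V)=2, d(QT,Y)=25/2
step 3: merge (BX,QT) at d=37/4, Q=-31; branch lengths BX→41/8, QT→33/8; new cluster BQTX
  updated: d(BQTX,V)=-19/8, d(BQTX,Y)=69/8
step 4: merge (BQTX,V) at d=-19/8, Q=-29/4; branch lengths BQTX→21/8, V→-5; new cluster BQTVX
  updated: d(BQTVX,Y)=6
step 5: merge (BQTVX,Y) at d=6; branch lengths BQTVX→3, Y→3; new cluster BQTVXY
final tree: ((((B:21/4,X:3/4):41/8,(Q:-17/12,T:41/12):33/8):21/8,V:-5):3,Y:3)
total length: 167/8

167/8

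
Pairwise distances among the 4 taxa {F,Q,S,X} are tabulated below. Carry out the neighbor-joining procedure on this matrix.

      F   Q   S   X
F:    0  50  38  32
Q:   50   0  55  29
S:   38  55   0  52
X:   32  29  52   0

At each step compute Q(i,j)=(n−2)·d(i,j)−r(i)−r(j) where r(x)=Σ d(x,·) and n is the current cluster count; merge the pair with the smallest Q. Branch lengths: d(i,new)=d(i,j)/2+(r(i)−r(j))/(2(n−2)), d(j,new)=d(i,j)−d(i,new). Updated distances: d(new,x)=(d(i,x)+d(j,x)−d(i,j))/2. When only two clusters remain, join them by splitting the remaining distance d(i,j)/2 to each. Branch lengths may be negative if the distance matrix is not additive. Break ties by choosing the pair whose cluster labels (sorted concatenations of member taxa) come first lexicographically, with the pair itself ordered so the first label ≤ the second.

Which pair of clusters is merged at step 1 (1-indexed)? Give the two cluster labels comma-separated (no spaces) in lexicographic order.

step 1: merge (F,S) at d=38, Q=-189; branch lengths F→51/4, S→101/4; new cluster FS
  updated: d(FS,Q)=67/2, d(FS,X)=23
step 2: merge (FS,Q) at d=67/2, Q=-171/2; branch lengths FS→55/4, Q→79/4; new cluster FQS
  updated: d(FQS,X)=37/4
step 3: merge (FQS,X) at d=37/4; branch lengths FQS→37/8, X→37/8; new cluster FQSX
final tree: (((F:51/4,S:101/4):55/4,Q:79/4):37/8,X:37/8)
total length: 323/4

F,S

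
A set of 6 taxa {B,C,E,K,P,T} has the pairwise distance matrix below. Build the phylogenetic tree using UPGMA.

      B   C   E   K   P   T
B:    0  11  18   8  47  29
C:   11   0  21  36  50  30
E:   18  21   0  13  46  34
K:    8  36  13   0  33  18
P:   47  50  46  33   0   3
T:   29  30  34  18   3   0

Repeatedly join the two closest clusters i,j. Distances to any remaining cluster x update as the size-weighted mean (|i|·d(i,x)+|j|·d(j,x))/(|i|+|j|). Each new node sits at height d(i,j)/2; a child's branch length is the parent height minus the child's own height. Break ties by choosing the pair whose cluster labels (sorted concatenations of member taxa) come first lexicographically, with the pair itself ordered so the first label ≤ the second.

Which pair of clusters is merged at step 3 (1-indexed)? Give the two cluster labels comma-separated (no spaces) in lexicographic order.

1. join P+T (d=3) ⇒ PT; edges |P|=3/2, |T|=3/2
  updated: d(B,PT)=38, d(C,PT)=40, d(E,PT)=40, d(K,PT)=51/2
2. join B+K (d=8) ⇒ BK; edges |B|=4, |K|=4
  updated: d(BK,C)=47/2, d(BK,E)=31/2, d(BK,PT)=127/4
3. join BK+E (d=31/2) ⇒ BEK; edges |BK|=15/4, |E|=31/4
  updated: d(BEK,C)=68/3, d(BEK,PT)=69/2
4. join BEK+C (d=68/3) ⇒ BCEK; edges |BEK|=43/12, |C|=34/3
  updated: d(BCEK,PT)=287/8
5. join BCEK+PT (d=287/8) ⇒ BCEKPT; edges |BCEK|=317/48, |PT|=263/16
final tree: ((((B:4,K:4):15/4,E:31/4):43/12,C:34/3):317/48,(P:3/2,T:3/2):263/16)
total length: 1451/24

BK,E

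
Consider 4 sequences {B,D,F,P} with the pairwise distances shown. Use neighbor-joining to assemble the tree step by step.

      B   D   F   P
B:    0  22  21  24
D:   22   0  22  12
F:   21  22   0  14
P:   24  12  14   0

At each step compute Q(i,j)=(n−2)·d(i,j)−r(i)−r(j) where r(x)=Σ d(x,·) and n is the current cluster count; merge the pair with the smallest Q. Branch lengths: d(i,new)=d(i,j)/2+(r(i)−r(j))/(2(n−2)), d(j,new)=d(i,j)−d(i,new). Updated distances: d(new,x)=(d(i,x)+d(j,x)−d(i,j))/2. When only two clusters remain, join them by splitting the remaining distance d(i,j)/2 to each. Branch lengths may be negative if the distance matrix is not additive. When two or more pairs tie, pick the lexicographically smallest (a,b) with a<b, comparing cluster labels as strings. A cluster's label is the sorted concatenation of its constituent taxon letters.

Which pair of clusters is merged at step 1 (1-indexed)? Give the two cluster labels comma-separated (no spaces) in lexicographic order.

1. join B+F (d=21, Q=-82) ⇒ BF; edges |B|=13, |F|=8
  updated: d(BF,D)=23/2, d(BF,P)=17/2
2. join BF+D (d=23/2, Q=-32) ⇒ BDF; edges |BF|=4, |D|=15/2
  updated: d(BDF,P)=9/2
3. join BDF+P (d=9/2) ⇒ BDFP; edges |BDF|=9/4, |P|=9/4
final tree: (((B:13,F:8):4,D:15/2):9/4,P:9/4)
total length: 37

B,F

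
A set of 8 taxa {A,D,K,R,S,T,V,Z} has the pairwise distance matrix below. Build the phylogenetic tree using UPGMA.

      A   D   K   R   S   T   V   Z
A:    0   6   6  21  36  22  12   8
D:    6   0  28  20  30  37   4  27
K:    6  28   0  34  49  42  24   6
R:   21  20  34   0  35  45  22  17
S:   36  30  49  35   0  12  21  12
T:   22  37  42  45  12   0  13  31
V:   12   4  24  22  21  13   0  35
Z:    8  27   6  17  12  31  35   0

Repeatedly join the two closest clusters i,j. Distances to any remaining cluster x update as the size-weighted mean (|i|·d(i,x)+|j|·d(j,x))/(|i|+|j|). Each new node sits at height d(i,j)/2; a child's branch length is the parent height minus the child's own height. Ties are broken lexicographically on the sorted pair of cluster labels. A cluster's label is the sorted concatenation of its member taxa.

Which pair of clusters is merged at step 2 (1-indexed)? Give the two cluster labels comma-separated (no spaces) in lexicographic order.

A,K

step 1: merge (D,V) at d=4; branch lengths D→2, V→2; new cluster DV
  updated: d(A,DV)=9, d(DV,K)=26, d(DV,R)=21, d(DV,S)=51/2, d(DV,T)=25, d(DV,Z)=31
step 2: merge (A,K) at d=6; branch lengths A→3, K→3; new cluster AK
  updated: d(AK,DV)=35/2, d(AK,R)=55/2, d(AK,S)=85/2, d(AK,T)=32, d(AK,Z)=7
step 3: merge (AK,Z) at d=7; branch lengths AK→1/2, Z→7/2; new cluster AKZ
  updated: d(AKZ,DV)=22, d(AKZ,R)=24, d(AKZ,S)=97/3, d(AKZ,T)=95/3
step 4: merge (S,T) at d=12; branch lengths S→6, T→6; new cluster ST
  updated: d(AKZ,ST)=32, d(DV,ST)=101/4, d(R,ST)=40
step 5: merge (DV,R) at d=21; branch lengths DV→17/2, R→21/2; new cluster DRV
  updated: d(AKZ,DRV)=68/3, d(DRV,ST)=181/6
step 6: merge (AKZ,DRV) at d=68/3; branch lengths AKZ→47/6, DRV→5/6; new cluster ADKRVZ
  updated: d(ADKRVZ,ST)=373/12
step 7: merge (ADKRVZ,ST) at d=373/12; branch lengths ADKRVZ→101/24, ST→229/24; new cluster ADKRSTVZ
final tree: ((((A:3,K:3):1/2,Z:7/2):47/6,((D:2,V:2):17/2,R:21/2):5/6):101/24,(S:6,T:6):229/24)
total length: 809/12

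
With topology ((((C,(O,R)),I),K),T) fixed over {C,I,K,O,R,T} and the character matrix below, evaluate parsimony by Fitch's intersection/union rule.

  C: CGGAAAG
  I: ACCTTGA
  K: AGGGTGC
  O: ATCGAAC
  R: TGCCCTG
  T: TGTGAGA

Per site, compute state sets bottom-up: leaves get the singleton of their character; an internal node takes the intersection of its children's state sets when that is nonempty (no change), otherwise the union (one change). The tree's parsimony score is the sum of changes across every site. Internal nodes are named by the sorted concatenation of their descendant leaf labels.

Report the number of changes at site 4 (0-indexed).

3

[col 0] OR: children O:{A}, R:{T} ∪→ {A,T}; cost 1
[col 0] COR: children C:{C}, OR:{A,T} ∪→ {A,C,T}; cost 1
[col 0] CIOR: children COR:{A,C,T}, I:{A} ∩→ {A}; cost 0
[col 0] CIKOR: children CIOR:{A}, K:{A} ∩→ {A}; cost 0
[col 0] CIKORT: children CIKOR:{A}, T:{T} ∪→ {A,T}; cost 1
[col 1] OR: children O:{T}, R:{G} ∪→ {G,T}; cost 1
[col 1] COR: children C:{G}, OR:{G,T} ∩→ {G}; cost 0
[col 1] CIOR: children COR:{G}, I:{C} ∪→ {C,G}; cost 1
[col 1] CIKOR: children CIOR:{C,G}, K:{G} ∩→ {G}; cost 0
[col 1] CIKORT: children CIKOR:{G}, T:{G} ∩→ {G}; cost 0
[col 2] OR: children O:{C}, R:{C} ∩→ {C}; cost 0
[col 2] COR: children C:{G}, OR:{C} ∪→ {C,G}; cost 1
[col 2] CIOR: children COR:{C,G}, I:{C} ∩→ {C}; cost 0
[col 2] CIKOR: children CIOR:{C}, K:{G} ∪→ {C,G}; cost 1
[col 2] CIKORT: children CIKOR:{C,G}, T:{T} ∪→ {C,G,T}; cost 1
[col 3] OR: children O:{G}, R:{C} ∪→ {C,G}; cost 1
[col 3] COR: children C:{A}, OR:{C,G} ∪→ {A,C,G}; cost 1
[col 3] CIOR: children COR:{A,C,G}, I:{T} ∪→ {A,C,G,T}; cost 1
[col 3] CIKOR: children CIOR:{A,C,G,T}, K:{G} ∩→ {G}; cost 0
[col 3] CIKORT: children CIKOR:{G}, T:{G} ∩→ {G}; cost 0
[col 4] OR: children O:{A}, R:{C} ∪→ {A,C}; cost 1
[col 4] COR: children C:{A}, OR:{A,C} ∩→ {A}; cost 0
[col 4] CIOR: children COR:{A}, I:{T} ∪→ {A,T}; cost 1
[col 4] CIKOR: children CIOR:{A,T}, K:{T} ∩→ {T}; cost 0
[col 4] CIKORT: children CIKOR:{T}, T:{A} ∪→ {A,T}; cost 1
[col 5] OR: children O:{A}, R:{T} ∪→ {A,T}; cost 1
[col 5] COR: children C:{A}, OR:{A,T} ∩→ {A}; cost 0
[col 5] CIOR: children COR:{A}, I:{G} ∪→ {A,G}; cost 1
[col 5] CIKOR: children CIOR:{A,G}, K:{G} ∩→ {G}; cost 0
[col 5] CIKORT: children CIKOR:{G}, T:{G} ∩→ {G}; cost 0
[col 6] OR: children O:{C}, R:{G} ∪→ {C,G}; cost 1
[col 6] COR: children C:{G}, OR:{C,G} ∩→ {G}; cost 0
[col 6] CIOR: children COR:{G}, I:{A} ∪→ {A,G}; cost 1
[col 6] CIKOR: children CIOR:{A,G}, K:{C} ∪→ {A,C,G}; cost 1
[col 6] CIKORT: children CIKOR:{A,C,G}, T:{A} ∩→ {A}; cost 0
per-site changes: [3, 2, 3, 3, 3, 2, 3]; total = 19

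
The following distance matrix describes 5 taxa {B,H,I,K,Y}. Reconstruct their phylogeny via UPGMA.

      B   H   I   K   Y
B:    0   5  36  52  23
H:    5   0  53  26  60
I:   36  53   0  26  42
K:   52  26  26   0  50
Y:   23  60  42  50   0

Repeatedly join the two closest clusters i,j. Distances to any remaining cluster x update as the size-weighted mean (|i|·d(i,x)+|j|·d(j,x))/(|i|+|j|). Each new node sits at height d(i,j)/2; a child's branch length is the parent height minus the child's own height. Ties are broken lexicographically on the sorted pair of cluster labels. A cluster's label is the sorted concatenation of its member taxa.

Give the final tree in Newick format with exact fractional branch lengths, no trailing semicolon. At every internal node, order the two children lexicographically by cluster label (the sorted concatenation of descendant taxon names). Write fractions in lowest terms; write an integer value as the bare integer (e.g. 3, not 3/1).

1. join B+H (d=5) ⇒ BH; edges |B|=5/2, |H|=5/2
  updated: d(BH,I)=89/2, d(BH,K)=39, d(BH,Y)=83/2
2. join I+K (d=26) ⇒ IK; edges |I|=13, |K|=13
  updated: d(BH,IK)=167/4, d(IK,Y)=46
3. join BH+Y (d=83/2) ⇒ BHY; edges |BH|=73/4, |Y|=83/4
  updated: d(BHY,IK)=259/6
4. join BHY+IK (d=259/6) ⇒ BHIKY; edges |BHY|=5/6, |IK|=103/12
final tree: (((B:5/2,H:5/2):73/4,Y:83/4):5/6,(I:13,K:13):103/12)
total length: 953/12

(((B:5/2,H:5/2):73/4,Y:83/4):5/6,(I:13,K:13):103/12)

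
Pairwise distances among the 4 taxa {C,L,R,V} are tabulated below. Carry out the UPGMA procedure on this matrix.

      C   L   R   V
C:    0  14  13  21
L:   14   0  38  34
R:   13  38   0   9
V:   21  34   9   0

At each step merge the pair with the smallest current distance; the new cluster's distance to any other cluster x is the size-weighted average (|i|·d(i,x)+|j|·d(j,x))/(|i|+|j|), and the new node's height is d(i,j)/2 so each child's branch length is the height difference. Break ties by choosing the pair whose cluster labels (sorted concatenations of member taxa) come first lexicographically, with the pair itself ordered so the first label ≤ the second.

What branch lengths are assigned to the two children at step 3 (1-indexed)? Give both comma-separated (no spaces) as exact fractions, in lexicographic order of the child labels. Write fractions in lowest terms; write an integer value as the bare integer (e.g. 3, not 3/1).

25/4,35/4

1. join R+V (d=9) ⇒ RV; edges |R|=9/2, |V|=9/2
  updated: d(C,RV)=17, d(L,RV)=36
2. join C+L (d=14) ⇒ CL; edges |C|=7, |L|=7
  updated: d(CL,RV)=53/2
3. join CL+RV (d=53/2) ⇒ CLRV; edges |CL|=25/4, |RV|=35/4
final tree: ((C:7,L:7):25/4,(R:9/2,V:9/2):35/4)
total length: 38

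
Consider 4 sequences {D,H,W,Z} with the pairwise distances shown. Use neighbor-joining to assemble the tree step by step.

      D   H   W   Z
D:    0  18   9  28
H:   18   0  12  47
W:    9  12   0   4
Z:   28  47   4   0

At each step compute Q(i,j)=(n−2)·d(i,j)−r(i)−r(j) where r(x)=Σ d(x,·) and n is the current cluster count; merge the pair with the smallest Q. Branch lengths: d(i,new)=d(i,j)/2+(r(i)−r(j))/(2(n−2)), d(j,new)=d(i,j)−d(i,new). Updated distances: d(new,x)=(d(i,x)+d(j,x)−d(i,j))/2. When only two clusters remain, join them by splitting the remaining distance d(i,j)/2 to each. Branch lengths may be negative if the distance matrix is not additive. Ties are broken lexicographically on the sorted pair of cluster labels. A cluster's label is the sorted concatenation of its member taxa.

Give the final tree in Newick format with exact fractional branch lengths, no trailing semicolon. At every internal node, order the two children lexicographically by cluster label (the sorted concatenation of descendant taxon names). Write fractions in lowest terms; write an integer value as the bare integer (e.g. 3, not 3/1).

(((D:7/2,H:29/2):13,W:-23/2):31/4,Z:31/4)

step 1: merge (D,H) at d=18, Q=-96; branch lengths D→7/2, H→29/2; new cluster DH
  updated: d(DH,W)=3/2, d(DH,Z)=57/2
step 2: merge (DH,W) at d=3/2, Q=-34; branch lengths DH→13, W→-23/2; new cluster DHW
  updated: d(DHW,Z)=31/2
step 3: merge (DHW,Z) at d=31/2; branch lengths DHW→31/4, Z→31/4; new cluster DHWZ
final tree: (((D:7/2,H:29/2):13,W:-23/2):31/4,Z:31/4)
total length: 35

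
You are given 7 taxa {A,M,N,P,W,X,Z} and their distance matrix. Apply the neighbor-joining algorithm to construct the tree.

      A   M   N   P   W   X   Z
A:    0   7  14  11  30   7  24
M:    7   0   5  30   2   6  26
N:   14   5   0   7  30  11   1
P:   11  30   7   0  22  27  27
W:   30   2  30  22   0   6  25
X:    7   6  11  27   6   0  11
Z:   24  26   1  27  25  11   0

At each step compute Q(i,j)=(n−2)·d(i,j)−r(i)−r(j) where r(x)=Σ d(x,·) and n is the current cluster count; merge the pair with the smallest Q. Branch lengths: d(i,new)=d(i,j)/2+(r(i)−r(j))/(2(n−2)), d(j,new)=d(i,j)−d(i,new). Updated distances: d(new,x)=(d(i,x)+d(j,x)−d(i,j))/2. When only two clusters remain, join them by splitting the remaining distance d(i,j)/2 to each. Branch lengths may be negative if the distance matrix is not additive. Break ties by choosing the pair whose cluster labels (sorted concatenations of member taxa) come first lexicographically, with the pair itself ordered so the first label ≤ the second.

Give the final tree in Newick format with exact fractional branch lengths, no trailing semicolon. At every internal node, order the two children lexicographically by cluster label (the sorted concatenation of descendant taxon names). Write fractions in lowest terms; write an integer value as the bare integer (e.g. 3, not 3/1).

(((A:41/16,P:135/16):83/16,((M:-29/10,W:49/10):11/2,X:-1/2):95/16):109/32,(N:-17/4,Z:21/4):109/32)

step 1: merge (M,W) at d=2, Q=-181; branch lengths M→-29/10, W→49/10; new cluster MW
  updated: d(A,MW)=35/2, d(MW,N)=33/2, d(MW,P)=25, d(MW,X)=5, d(MW,Z)=49/2
step 2: merge (N,Z) at d=1, Q=-133; branch lengths N→-17/4, Z→21/4; new cluster NZ
  updated: d(A,NZ)=37/2, d(MW,NZ)=20, d(NZ,P)=33/2, d(NZ,X)=21/2
step 3: merge (MW,X) at d=5, Q=-102; branch lengths MW→11/2, X→-1/2; new cluster MWX
  updated: d(A,MWX)=39/4, d(MWX,NZ)=51/4, d(MWX,P)=47/2
step 4: merge (A,P) at d=11, Q=-273/4; branch lengths A→41/16, P→135/16; new cluster AP
  updated: d(AP,MWX)=89/8, d(AP,NZ)=12
step 5: merge (AP,MWX) at d=89/8, Q=-287/8; branch lengths AP→83/16, MWX→95/16; new cluster AMPWX
  updated: d(AMPWX,NZ)=109/16
step 6: merge (AMPWX,NZ) at d=109/16; branch lengths AMPWX→109/32, NZ→109/32; new cluster AMNPWXZ
final tree: (((A:41/16,P:135/16):83/16,((M:-29/10,W:49/10):11/2,X:-1/2):95/16):109/32,(N:-17/4,Z:21/4):109/32)
total length: 591/16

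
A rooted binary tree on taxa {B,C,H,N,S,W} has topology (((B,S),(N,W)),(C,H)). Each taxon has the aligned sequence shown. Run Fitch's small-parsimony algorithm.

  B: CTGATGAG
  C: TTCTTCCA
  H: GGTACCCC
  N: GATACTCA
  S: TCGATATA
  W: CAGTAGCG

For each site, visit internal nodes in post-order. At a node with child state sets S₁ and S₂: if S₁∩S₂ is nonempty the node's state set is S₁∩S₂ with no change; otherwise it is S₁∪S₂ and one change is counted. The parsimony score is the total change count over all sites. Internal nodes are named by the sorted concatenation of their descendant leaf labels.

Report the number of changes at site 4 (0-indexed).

[col 0] BS: children B:{C}, S:{T} ∪→ {C,T}; cost 1
[col 0] NW: children N:{G}, W:{C} ∪→ {C,G}; cost 1
[col 0] BNSW: children BS:{C,T}, NW:{C,G} ∩→ {C}; cost 0
[col 0] CH: children C:{T}, H:{G} ∪→ {G,T}; cost 1
[col 0] BCHNSW: children BNSW:{C}, CH:{G,T} ∪→ {C,G,T}; cost 1
[col 1] BS: children B:{T}, S:{C} ∪→ {C,T}; cost 1
[col 1] NW: children N:{A}, W:{A} ∩→ {A}; cost 0
[col 1] BNSW: children BS:{C,T}, NW:{A} ∪→ {A,C,T}; cost 1
[col 1] CH: children C:{T}, H:{G} ∪→ {G,T}; cost 1
[col 1] BCHNSW: children BNSW:{A,C,T}, CH:{G,T} ∩→ {T}; cost 0
[col 2] BS: children B:{G}, S:{G} ∩→ {G}; cost 0
[col 2] NW: children N:{T}, W:{G} ∪→ {G,T}; cost 1
[col 2] BNSW: children BS:{G}, NW:{G,T} ∩→ {G}; cost 0
[col 2] CH: children C:{C}, H:{T} ∪→ {C,T}; cost 1
[col 2] BCHNSW: children BNSW:{G}, CH:{C,T} ∪→ {C,G,T}; cost 1
[col 3] BS: children B:{A}, S:{A} ∩→ {A}; cost 0
[col 3] NW: children N:{A}, W:{T} ∪→ {A,T}; cost 1
[col 3] BNSW: children BS:{A}, NW:{A,T} ∩→ {A}; cost 0
[col 3] CH: children C:{T}, H:{A} ∪→ {A,T}; cost 1
[col 3] BCHNSW: children BNSW:{A}, CH:{A,T} ∩→ {A}; cost 0
[col 4] BS: children B:{T}, S:{T} ∩→ {T}; cost 0
[col 4] NW: children N:{C}, W:{A} ∪→ {A,C}; cost 1
[col 4] BNSW: children BS:{T}, NW:{A,C} ∪→ {A,C,T}; cost 1
[col 4] CH: children C:{T}, H:{C} ∪→ {C,T}; cost 1
[col 4] BCHNSW: children BNSW:{A,C,T}, CH:{C,T} ∩→ {C,T}; cost 0
[col 5] BS: children B:{G}, S:{A} ∪→ {A,G}; cost 1
[col 5] NW: children N:{T}, W:{G} ∪→ {G,T}; cost 1
[col 5] BNSW: children BS:{A,G}, NW:{G,T} ∩→ {G}; cost 0
[col 5] CH: children C:{C}, H:{C} ∩→ {C}; cost 0
[col 5] BCHNSW: children BNSW:{G}, CH:{C} ∪→ {C,G}; cost 1
[col 6] BS: children B:{A}, S:{T} ∪→ {A,T}; cost 1
[col 6] NW: children N:{C}, W:{C} ∩→ {C}; cost 0
[col 6] BNSW: children BS:{A,T}, NW:{C} ∪→ {A,C,T}; cost 1
[col 6] CH: children C:{C}, H:{C} ∩→ {C}; cost 0
[col 6] BCHNSW: children BNSW:{A,C,T}, CH:{C} ∩→ {C}; cost 0
[col 7] BS: children B:{G}, S:{A} ∪→ {A,G}; cost 1
[col 7] NW: children N:{A}, W:{G} ∪→ {A,G}; cost 1
[col 7] BNSW: children BS:{A,G}, NW:{A,G} ∩→ {A,G}; cost 0
[col 7] CH: children C:{A}, H:{C} ∪→ {A,C}; cost 1
[col 7] BCHNSW: children BNSW:{A,G}, CH:{A,C} ∩→ {A}; cost 0
per-site changes: [4, 3, 3, 2, 3, 3, 2, 3]; total = 23

3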